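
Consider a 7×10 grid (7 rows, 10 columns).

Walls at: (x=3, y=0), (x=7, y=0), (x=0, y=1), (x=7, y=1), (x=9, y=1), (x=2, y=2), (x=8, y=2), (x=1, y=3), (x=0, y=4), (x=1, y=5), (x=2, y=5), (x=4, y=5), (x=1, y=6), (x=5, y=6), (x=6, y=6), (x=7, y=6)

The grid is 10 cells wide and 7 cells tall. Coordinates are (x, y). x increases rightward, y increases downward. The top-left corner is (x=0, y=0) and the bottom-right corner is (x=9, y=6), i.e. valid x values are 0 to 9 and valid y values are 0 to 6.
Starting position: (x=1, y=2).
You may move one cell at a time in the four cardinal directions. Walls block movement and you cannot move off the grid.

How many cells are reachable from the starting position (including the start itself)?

Answer: Reachable cells: 49

Derivation:
BFS flood-fill from (x=1, y=2):
  Distance 0: (x=1, y=2)
  Distance 1: (x=1, y=1), (x=0, y=2)
  Distance 2: (x=1, y=0), (x=2, y=1), (x=0, y=3)
  Distance 3: (x=0, y=0), (x=2, y=0), (x=3, y=1)
  Distance 4: (x=4, y=1), (x=3, y=2)
  Distance 5: (x=4, y=0), (x=5, y=1), (x=4, y=2), (x=3, y=3)
  Distance 6: (x=5, y=0), (x=6, y=1), (x=5, y=2), (x=2, y=3), (x=4, y=3), (x=3, y=4)
  Distance 7: (x=6, y=0), (x=6, y=2), (x=5, y=3), (x=2, y=4), (x=4, y=4), (x=3, y=5)
  Distance 8: (x=7, y=2), (x=6, y=3), (x=1, y=4), (x=5, y=4), (x=3, y=6)
  Distance 9: (x=7, y=3), (x=6, y=4), (x=5, y=5), (x=2, y=6), (x=4, y=6)
  Distance 10: (x=8, y=3), (x=7, y=4), (x=6, y=5)
  Distance 11: (x=9, y=3), (x=8, y=4), (x=7, y=5)
  Distance 12: (x=9, y=2), (x=9, y=4), (x=8, y=5)
  Distance 13: (x=9, y=5), (x=8, y=6)
  Distance 14: (x=9, y=6)
Total reachable: 49 (grid has 54 open cells total)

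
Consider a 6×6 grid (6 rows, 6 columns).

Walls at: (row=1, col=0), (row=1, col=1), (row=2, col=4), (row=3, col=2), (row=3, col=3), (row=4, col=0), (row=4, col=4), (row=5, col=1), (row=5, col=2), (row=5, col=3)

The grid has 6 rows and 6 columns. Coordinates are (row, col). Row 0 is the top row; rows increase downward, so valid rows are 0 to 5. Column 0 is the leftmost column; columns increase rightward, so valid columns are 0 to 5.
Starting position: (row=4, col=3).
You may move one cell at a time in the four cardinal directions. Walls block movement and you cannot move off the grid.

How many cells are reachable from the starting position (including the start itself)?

Answer: Reachable cells: 25

Derivation:
BFS flood-fill from (row=4, col=3):
  Distance 0: (row=4, col=3)
  Distance 1: (row=4, col=2)
  Distance 2: (row=4, col=1)
  Distance 3: (row=3, col=1)
  Distance 4: (row=2, col=1), (row=3, col=0)
  Distance 5: (row=2, col=0), (row=2, col=2)
  Distance 6: (row=1, col=2), (row=2, col=3)
  Distance 7: (row=0, col=2), (row=1, col=3)
  Distance 8: (row=0, col=1), (row=0, col=3), (row=1, col=4)
  Distance 9: (row=0, col=0), (row=0, col=4), (row=1, col=5)
  Distance 10: (row=0, col=5), (row=2, col=5)
  Distance 11: (row=3, col=5)
  Distance 12: (row=3, col=4), (row=4, col=5)
  Distance 13: (row=5, col=5)
  Distance 14: (row=5, col=4)
Total reachable: 25 (grid has 26 open cells total)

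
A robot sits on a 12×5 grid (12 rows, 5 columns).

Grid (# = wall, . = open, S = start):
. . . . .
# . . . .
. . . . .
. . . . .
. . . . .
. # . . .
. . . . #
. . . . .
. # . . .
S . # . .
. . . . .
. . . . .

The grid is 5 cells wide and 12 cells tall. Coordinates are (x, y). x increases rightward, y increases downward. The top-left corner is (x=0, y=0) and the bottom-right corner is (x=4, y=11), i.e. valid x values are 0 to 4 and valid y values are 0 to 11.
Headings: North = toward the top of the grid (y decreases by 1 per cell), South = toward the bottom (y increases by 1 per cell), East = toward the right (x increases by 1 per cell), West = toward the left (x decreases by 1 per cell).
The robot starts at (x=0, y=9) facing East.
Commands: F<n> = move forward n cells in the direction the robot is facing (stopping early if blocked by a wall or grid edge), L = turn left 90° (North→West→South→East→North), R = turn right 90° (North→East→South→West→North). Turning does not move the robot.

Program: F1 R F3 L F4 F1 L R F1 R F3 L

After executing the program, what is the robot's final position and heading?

Start: (x=0, y=9), facing East
  F1: move forward 1, now at (x=1, y=9)
  R: turn right, now facing South
  F3: move forward 2/3 (blocked), now at (x=1, y=11)
  L: turn left, now facing East
  F4: move forward 3/4 (blocked), now at (x=4, y=11)
  F1: move forward 0/1 (blocked), now at (x=4, y=11)
  L: turn left, now facing North
  R: turn right, now facing East
  F1: move forward 0/1 (blocked), now at (x=4, y=11)
  R: turn right, now facing South
  F3: move forward 0/3 (blocked), now at (x=4, y=11)
  L: turn left, now facing East
Final: (x=4, y=11), facing East

Answer: Final position: (x=4, y=11), facing East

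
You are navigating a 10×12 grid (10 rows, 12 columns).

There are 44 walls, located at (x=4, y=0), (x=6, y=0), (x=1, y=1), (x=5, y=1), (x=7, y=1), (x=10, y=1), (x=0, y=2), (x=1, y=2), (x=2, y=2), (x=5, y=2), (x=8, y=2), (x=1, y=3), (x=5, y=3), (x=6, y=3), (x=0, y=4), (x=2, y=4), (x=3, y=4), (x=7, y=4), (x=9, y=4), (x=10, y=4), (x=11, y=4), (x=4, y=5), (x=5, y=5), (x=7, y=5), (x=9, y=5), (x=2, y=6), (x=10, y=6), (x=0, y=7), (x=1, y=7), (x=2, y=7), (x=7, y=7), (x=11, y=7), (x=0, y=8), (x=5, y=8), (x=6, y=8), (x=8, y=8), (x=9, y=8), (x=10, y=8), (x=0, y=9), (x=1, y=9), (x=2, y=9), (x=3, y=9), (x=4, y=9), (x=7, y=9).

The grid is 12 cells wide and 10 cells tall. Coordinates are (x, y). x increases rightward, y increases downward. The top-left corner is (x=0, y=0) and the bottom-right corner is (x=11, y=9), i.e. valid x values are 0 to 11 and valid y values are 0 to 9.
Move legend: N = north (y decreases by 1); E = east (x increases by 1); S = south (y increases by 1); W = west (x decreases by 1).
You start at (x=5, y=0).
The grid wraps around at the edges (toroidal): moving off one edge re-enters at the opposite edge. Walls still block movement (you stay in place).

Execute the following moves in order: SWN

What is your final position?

Start: (x=5, y=0)
  S (south): blocked, stay at (x=5, y=0)
  W (west): blocked, stay at (x=5, y=0)
  N (north): (x=5, y=0) -> (x=5, y=9)
Final: (x=5, y=9)

Answer: Final position: (x=5, y=9)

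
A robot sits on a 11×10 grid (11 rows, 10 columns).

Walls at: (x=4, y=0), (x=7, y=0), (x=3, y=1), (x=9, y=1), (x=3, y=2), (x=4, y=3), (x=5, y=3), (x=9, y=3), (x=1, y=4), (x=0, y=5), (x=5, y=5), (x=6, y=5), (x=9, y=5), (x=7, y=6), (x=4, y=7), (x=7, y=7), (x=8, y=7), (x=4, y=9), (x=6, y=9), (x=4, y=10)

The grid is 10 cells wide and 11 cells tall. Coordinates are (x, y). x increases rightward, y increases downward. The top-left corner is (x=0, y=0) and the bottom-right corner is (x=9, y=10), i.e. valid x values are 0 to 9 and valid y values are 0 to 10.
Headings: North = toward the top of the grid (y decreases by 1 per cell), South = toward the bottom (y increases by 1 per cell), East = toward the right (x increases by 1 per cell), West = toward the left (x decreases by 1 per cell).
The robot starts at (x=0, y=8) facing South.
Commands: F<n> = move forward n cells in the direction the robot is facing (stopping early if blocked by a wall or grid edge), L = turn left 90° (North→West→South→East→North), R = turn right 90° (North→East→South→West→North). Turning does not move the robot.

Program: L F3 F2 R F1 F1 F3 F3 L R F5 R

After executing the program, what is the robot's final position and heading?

Start: (x=0, y=8), facing South
  L: turn left, now facing East
  F3: move forward 3, now at (x=3, y=8)
  F2: move forward 2, now at (x=5, y=8)
  R: turn right, now facing South
  F1: move forward 1, now at (x=5, y=9)
  F1: move forward 1, now at (x=5, y=10)
  F3: move forward 0/3 (blocked), now at (x=5, y=10)
  F3: move forward 0/3 (blocked), now at (x=5, y=10)
  L: turn left, now facing East
  R: turn right, now facing South
  F5: move forward 0/5 (blocked), now at (x=5, y=10)
  R: turn right, now facing West
Final: (x=5, y=10), facing West

Answer: Final position: (x=5, y=10), facing West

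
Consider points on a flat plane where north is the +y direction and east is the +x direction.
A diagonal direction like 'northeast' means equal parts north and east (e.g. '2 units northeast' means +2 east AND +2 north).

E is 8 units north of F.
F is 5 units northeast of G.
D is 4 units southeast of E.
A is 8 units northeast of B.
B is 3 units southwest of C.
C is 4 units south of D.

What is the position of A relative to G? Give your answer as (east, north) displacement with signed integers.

Answer: A is at (east=14, north=10) relative to G.

Derivation:
Place G at the origin (east=0, north=0).
  F is 5 units northeast of G: delta (east=+5, north=+5); F at (east=5, north=5).
  E is 8 units north of F: delta (east=+0, north=+8); E at (east=5, north=13).
  D is 4 units southeast of E: delta (east=+4, north=-4); D at (east=9, north=9).
  C is 4 units south of D: delta (east=+0, north=-4); C at (east=9, north=5).
  B is 3 units southwest of C: delta (east=-3, north=-3); B at (east=6, north=2).
  A is 8 units northeast of B: delta (east=+8, north=+8); A at (east=14, north=10).
Therefore A relative to G: (east=14, north=10).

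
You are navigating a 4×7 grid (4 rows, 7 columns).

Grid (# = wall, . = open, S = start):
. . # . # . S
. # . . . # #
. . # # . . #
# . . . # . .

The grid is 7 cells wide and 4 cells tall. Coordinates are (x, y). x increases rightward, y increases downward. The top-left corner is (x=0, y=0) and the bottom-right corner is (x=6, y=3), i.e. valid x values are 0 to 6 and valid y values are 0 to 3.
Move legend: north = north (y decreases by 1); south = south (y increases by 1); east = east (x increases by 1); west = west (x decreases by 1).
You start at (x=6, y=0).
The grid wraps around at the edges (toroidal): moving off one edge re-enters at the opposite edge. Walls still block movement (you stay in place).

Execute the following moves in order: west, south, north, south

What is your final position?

Answer: Final position: (x=5, y=0)

Derivation:
Start: (x=6, y=0)
  west (west): (x=6, y=0) -> (x=5, y=0)
  south (south): blocked, stay at (x=5, y=0)
  north (north): (x=5, y=0) -> (x=5, y=3)
  south (south): (x=5, y=3) -> (x=5, y=0)
Final: (x=5, y=0)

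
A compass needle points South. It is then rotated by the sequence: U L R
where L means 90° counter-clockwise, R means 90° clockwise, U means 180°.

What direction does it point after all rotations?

Answer: Final heading: North

Derivation:
Start: South
  U (U-turn (180°)) -> North
  L (left (90° counter-clockwise)) -> West
  R (right (90° clockwise)) -> North
Final: North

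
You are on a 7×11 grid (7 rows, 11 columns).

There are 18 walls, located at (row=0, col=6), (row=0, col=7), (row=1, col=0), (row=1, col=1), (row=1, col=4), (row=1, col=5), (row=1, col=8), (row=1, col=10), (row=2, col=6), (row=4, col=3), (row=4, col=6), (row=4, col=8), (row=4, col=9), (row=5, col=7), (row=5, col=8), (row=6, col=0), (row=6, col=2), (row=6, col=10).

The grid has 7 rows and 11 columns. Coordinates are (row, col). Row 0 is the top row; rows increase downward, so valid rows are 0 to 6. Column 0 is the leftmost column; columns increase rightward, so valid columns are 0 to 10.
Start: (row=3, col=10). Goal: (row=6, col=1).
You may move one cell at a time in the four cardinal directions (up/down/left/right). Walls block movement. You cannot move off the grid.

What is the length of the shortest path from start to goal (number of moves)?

BFS from (row=3, col=10) until reaching (row=6, col=1):
  Distance 0: (row=3, col=10)
  Distance 1: (row=2, col=10), (row=3, col=9), (row=4, col=10)
  Distance 2: (row=2, col=9), (row=3, col=8), (row=5, col=10)
  Distance 3: (row=1, col=9), (row=2, col=8), (row=3, col=7), (row=5, col=9)
  Distance 4: (row=0, col=9), (row=2, col=7), (row=3, col=6), (row=4, col=7), (row=6, col=9)
  Distance 5: (row=0, col=8), (row=0, col=10), (row=1, col=7), (row=3, col=5), (row=6, col=8)
  Distance 6: (row=1, col=6), (row=2, col=5), (row=3, col=4), (row=4, col=5), (row=6, col=7)
  Distance 7: (row=2, col=4), (row=3, col=3), (row=4, col=4), (row=5, col=5), (row=6, col=6)
  Distance 8: (row=2, col=3), (row=3, col=2), (row=5, col=4), (row=5, col=6), (row=6, col=5)
  Distance 9: (row=1, col=3), (row=2, col=2), (row=3, col=1), (row=4, col=2), (row=5, col=3), (row=6, col=4)
  Distance 10: (row=0, col=3), (row=1, col=2), (row=2, col=1), (row=3, col=0), (row=4, col=1), (row=5, col=2), (row=6, col=3)
  Distance 11: (row=0, col=2), (row=0, col=4), (row=2, col=0), (row=4, col=0), (row=5, col=1)
  Distance 12: (row=0, col=1), (row=0, col=5), (row=5, col=0), (row=6, col=1)  <- goal reached here
One shortest path (12 moves): (row=3, col=10) -> (row=3, col=9) -> (row=3, col=8) -> (row=3, col=7) -> (row=3, col=6) -> (row=3, col=5) -> (row=3, col=4) -> (row=3, col=3) -> (row=3, col=2) -> (row=3, col=1) -> (row=4, col=1) -> (row=5, col=1) -> (row=6, col=1)

Answer: Shortest path length: 12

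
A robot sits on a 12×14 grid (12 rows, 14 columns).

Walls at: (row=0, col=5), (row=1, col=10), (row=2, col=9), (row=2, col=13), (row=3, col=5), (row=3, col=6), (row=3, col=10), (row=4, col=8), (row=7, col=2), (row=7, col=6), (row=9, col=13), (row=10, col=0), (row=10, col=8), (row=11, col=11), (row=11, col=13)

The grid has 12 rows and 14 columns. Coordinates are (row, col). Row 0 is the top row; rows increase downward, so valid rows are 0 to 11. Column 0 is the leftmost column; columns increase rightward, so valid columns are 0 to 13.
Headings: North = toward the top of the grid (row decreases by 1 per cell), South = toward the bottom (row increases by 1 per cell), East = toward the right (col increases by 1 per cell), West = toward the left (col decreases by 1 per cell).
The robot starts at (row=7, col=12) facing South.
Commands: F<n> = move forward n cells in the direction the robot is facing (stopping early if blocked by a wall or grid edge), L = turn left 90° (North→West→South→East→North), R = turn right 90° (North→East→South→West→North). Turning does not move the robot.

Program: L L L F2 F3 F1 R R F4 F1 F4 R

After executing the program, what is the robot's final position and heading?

Answer: Final position: (row=7, col=13), facing South

Derivation:
Start: (row=7, col=12), facing South
  L: turn left, now facing East
  L: turn left, now facing North
  L: turn left, now facing West
  F2: move forward 2, now at (row=7, col=10)
  F3: move forward 3, now at (row=7, col=7)
  F1: move forward 0/1 (blocked), now at (row=7, col=7)
  R: turn right, now facing North
  R: turn right, now facing East
  F4: move forward 4, now at (row=7, col=11)
  F1: move forward 1, now at (row=7, col=12)
  F4: move forward 1/4 (blocked), now at (row=7, col=13)
  R: turn right, now facing South
Final: (row=7, col=13), facing South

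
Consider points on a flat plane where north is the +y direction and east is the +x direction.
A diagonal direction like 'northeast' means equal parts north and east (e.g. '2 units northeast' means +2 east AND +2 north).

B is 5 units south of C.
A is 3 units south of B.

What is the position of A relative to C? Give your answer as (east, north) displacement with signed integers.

Place C at the origin (east=0, north=0).
  B is 5 units south of C: delta (east=+0, north=-5); B at (east=0, north=-5).
  A is 3 units south of B: delta (east=+0, north=-3); A at (east=0, north=-8).
Therefore A relative to C: (east=0, north=-8).

Answer: A is at (east=0, north=-8) relative to C.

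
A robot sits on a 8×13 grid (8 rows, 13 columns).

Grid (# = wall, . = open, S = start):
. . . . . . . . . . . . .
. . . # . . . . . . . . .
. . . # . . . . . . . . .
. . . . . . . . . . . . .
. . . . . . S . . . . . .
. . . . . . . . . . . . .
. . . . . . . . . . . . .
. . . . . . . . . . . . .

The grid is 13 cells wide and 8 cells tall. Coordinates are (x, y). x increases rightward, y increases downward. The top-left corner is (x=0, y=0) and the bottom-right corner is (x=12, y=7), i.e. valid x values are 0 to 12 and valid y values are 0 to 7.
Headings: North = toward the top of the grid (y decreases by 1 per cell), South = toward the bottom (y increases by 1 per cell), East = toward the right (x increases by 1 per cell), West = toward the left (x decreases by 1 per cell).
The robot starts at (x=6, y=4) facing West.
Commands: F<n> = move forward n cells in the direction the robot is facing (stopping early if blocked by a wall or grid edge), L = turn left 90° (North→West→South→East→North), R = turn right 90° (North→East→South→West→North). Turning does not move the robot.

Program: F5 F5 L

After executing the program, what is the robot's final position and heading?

Answer: Final position: (x=0, y=4), facing South

Derivation:
Start: (x=6, y=4), facing West
  F5: move forward 5, now at (x=1, y=4)
  F5: move forward 1/5 (blocked), now at (x=0, y=4)
  L: turn left, now facing South
Final: (x=0, y=4), facing South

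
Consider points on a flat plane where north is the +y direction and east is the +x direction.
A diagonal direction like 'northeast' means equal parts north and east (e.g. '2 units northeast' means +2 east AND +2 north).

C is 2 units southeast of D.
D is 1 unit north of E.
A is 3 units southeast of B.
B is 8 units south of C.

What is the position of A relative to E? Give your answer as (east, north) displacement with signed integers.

Place E at the origin (east=0, north=0).
  D is 1 unit north of E: delta (east=+0, north=+1); D at (east=0, north=1).
  C is 2 units southeast of D: delta (east=+2, north=-2); C at (east=2, north=-1).
  B is 8 units south of C: delta (east=+0, north=-8); B at (east=2, north=-9).
  A is 3 units southeast of B: delta (east=+3, north=-3); A at (east=5, north=-12).
Therefore A relative to E: (east=5, north=-12).

Answer: A is at (east=5, north=-12) relative to E.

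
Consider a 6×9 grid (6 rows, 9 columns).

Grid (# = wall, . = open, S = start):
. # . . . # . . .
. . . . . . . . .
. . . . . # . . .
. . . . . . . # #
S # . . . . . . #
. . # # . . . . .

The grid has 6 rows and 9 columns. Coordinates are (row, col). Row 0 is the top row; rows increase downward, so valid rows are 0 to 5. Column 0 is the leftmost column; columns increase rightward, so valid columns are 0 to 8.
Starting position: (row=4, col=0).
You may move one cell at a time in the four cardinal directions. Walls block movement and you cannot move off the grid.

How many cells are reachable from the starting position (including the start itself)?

BFS flood-fill from (row=4, col=0):
  Distance 0: (row=4, col=0)
  Distance 1: (row=3, col=0), (row=5, col=0)
  Distance 2: (row=2, col=0), (row=3, col=1), (row=5, col=1)
  Distance 3: (row=1, col=0), (row=2, col=1), (row=3, col=2)
  Distance 4: (row=0, col=0), (row=1, col=1), (row=2, col=2), (row=3, col=3), (row=4, col=2)
  Distance 5: (row=1, col=2), (row=2, col=3), (row=3, col=4), (row=4, col=3)
  Distance 6: (row=0, col=2), (row=1, col=3), (row=2, col=4), (row=3, col=5), (row=4, col=4)
  Distance 7: (row=0, col=3), (row=1, col=4), (row=3, col=6), (row=4, col=5), (row=5, col=4)
  Distance 8: (row=0, col=4), (row=1, col=5), (row=2, col=6), (row=4, col=6), (row=5, col=5)
  Distance 9: (row=1, col=6), (row=2, col=7), (row=4, col=7), (row=5, col=6)
  Distance 10: (row=0, col=6), (row=1, col=7), (row=2, col=8), (row=5, col=7)
  Distance 11: (row=0, col=7), (row=1, col=8), (row=5, col=8)
  Distance 12: (row=0, col=8)
Total reachable: 45 (grid has 45 open cells total)

Answer: Reachable cells: 45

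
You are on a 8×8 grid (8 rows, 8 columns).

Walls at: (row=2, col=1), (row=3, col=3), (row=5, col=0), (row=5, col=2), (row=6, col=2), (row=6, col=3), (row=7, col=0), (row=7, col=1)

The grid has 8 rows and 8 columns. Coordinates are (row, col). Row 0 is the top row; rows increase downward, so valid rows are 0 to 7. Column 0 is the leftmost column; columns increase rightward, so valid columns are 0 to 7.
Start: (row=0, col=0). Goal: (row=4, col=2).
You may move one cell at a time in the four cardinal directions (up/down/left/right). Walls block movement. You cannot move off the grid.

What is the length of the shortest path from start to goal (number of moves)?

Answer: Shortest path length: 6

Derivation:
BFS from (row=0, col=0) until reaching (row=4, col=2):
  Distance 0: (row=0, col=0)
  Distance 1: (row=0, col=1), (row=1, col=0)
  Distance 2: (row=0, col=2), (row=1, col=1), (row=2, col=0)
  Distance 3: (row=0, col=3), (row=1, col=2), (row=3, col=0)
  Distance 4: (row=0, col=4), (row=1, col=3), (row=2, col=2), (row=3, col=1), (row=4, col=0)
  Distance 5: (row=0, col=5), (row=1, col=4), (row=2, col=3), (row=3, col=2), (row=4, col=1)
  Distance 6: (row=0, col=6), (row=1, col=5), (row=2, col=4), (row=4, col=2), (row=5, col=1)  <- goal reached here
One shortest path (6 moves): (row=0, col=0) -> (row=0, col=1) -> (row=0, col=2) -> (row=1, col=2) -> (row=2, col=2) -> (row=3, col=2) -> (row=4, col=2)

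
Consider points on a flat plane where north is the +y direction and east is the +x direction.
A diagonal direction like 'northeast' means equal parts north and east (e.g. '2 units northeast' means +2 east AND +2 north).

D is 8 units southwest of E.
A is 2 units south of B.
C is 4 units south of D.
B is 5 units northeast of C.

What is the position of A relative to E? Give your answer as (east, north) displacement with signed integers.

Answer: A is at (east=-3, north=-9) relative to E.

Derivation:
Place E at the origin (east=0, north=0).
  D is 8 units southwest of E: delta (east=-8, north=-8); D at (east=-8, north=-8).
  C is 4 units south of D: delta (east=+0, north=-4); C at (east=-8, north=-12).
  B is 5 units northeast of C: delta (east=+5, north=+5); B at (east=-3, north=-7).
  A is 2 units south of B: delta (east=+0, north=-2); A at (east=-3, north=-9).
Therefore A relative to E: (east=-3, north=-9).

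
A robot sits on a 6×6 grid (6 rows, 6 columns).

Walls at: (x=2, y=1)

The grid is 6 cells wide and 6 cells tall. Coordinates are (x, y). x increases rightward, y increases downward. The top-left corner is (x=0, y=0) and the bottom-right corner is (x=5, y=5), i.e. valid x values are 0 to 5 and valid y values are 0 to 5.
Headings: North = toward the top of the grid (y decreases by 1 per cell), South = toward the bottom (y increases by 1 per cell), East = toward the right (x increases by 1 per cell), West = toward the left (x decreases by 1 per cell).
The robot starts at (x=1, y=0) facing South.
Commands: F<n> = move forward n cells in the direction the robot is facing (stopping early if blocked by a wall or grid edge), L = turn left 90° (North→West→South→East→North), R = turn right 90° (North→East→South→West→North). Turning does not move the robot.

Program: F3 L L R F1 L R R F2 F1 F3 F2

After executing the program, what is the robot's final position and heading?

Start: (x=1, y=0), facing South
  F3: move forward 3, now at (x=1, y=3)
  L: turn left, now facing East
  L: turn left, now facing North
  R: turn right, now facing East
  F1: move forward 1, now at (x=2, y=3)
  L: turn left, now facing North
  R: turn right, now facing East
  R: turn right, now facing South
  F2: move forward 2, now at (x=2, y=5)
  F1: move forward 0/1 (blocked), now at (x=2, y=5)
  F3: move forward 0/3 (blocked), now at (x=2, y=5)
  F2: move forward 0/2 (blocked), now at (x=2, y=5)
Final: (x=2, y=5), facing South

Answer: Final position: (x=2, y=5), facing South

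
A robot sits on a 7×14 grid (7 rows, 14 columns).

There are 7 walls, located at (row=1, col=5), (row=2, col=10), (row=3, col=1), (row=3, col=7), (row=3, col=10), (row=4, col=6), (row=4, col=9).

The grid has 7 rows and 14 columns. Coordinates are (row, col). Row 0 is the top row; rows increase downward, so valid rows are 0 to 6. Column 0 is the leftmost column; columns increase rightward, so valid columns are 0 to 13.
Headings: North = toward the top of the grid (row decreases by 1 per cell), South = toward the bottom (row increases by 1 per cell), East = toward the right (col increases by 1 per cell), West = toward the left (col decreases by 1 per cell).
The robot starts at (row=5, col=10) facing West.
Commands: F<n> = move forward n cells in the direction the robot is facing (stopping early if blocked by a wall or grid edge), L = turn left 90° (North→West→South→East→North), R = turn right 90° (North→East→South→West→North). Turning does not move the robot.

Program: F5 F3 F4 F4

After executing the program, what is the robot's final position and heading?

Start: (row=5, col=10), facing West
  F5: move forward 5, now at (row=5, col=5)
  F3: move forward 3, now at (row=5, col=2)
  F4: move forward 2/4 (blocked), now at (row=5, col=0)
  F4: move forward 0/4 (blocked), now at (row=5, col=0)
Final: (row=5, col=0), facing West

Answer: Final position: (row=5, col=0), facing West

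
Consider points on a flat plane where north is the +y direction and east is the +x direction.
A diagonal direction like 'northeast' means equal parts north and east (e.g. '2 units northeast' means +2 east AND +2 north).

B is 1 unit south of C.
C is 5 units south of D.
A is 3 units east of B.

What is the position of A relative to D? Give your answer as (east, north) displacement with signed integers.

Place D at the origin (east=0, north=0).
  C is 5 units south of D: delta (east=+0, north=-5); C at (east=0, north=-5).
  B is 1 unit south of C: delta (east=+0, north=-1); B at (east=0, north=-6).
  A is 3 units east of B: delta (east=+3, north=+0); A at (east=3, north=-6).
Therefore A relative to D: (east=3, north=-6).

Answer: A is at (east=3, north=-6) relative to D.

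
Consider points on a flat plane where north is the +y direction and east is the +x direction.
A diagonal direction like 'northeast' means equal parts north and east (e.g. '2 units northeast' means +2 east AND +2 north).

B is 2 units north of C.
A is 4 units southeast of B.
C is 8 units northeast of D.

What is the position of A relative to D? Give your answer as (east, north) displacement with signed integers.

Answer: A is at (east=12, north=6) relative to D.

Derivation:
Place D at the origin (east=0, north=0).
  C is 8 units northeast of D: delta (east=+8, north=+8); C at (east=8, north=8).
  B is 2 units north of C: delta (east=+0, north=+2); B at (east=8, north=10).
  A is 4 units southeast of B: delta (east=+4, north=-4); A at (east=12, north=6).
Therefore A relative to D: (east=12, north=6).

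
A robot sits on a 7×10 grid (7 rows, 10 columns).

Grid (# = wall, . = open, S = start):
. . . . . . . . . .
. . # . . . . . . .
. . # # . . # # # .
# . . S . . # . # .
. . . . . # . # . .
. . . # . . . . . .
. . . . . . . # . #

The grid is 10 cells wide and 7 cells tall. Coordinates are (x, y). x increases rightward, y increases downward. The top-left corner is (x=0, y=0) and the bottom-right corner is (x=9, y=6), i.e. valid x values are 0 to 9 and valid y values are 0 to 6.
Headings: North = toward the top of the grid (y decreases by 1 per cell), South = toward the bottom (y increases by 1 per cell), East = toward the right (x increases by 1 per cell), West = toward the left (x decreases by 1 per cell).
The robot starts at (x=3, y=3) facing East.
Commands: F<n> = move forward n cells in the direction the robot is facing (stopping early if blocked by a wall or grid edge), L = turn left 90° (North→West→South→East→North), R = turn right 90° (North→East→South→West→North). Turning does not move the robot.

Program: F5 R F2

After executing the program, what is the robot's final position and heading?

Answer: Final position: (x=5, y=3), facing South

Derivation:
Start: (x=3, y=3), facing East
  F5: move forward 2/5 (blocked), now at (x=5, y=3)
  R: turn right, now facing South
  F2: move forward 0/2 (blocked), now at (x=5, y=3)
Final: (x=5, y=3), facing South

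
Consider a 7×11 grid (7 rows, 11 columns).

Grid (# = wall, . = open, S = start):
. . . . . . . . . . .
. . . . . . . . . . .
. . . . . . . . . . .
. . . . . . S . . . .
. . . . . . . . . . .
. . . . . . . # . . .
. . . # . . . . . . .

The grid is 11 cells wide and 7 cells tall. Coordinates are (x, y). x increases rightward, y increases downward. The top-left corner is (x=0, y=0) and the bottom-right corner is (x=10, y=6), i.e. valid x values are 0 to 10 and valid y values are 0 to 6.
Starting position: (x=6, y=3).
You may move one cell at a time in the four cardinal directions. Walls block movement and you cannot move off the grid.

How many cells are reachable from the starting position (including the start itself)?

Answer: Reachable cells: 75

Derivation:
BFS flood-fill from (x=6, y=3):
  Distance 0: (x=6, y=3)
  Distance 1: (x=6, y=2), (x=5, y=3), (x=7, y=3), (x=6, y=4)
  Distance 2: (x=6, y=1), (x=5, y=2), (x=7, y=2), (x=4, y=3), (x=8, y=3), (x=5, y=4), (x=7, y=4), (x=6, y=5)
  Distance 3: (x=6, y=0), (x=5, y=1), (x=7, y=1), (x=4, y=2), (x=8, y=2), (x=3, y=3), (x=9, y=3), (x=4, y=4), (x=8, y=4), (x=5, y=5), (x=6, y=6)
  Distance 4: (x=5, y=0), (x=7, y=0), (x=4, y=1), (x=8, y=1), (x=3, y=2), (x=9, y=2), (x=2, y=3), (x=10, y=3), (x=3, y=4), (x=9, y=4), (x=4, y=5), (x=8, y=5), (x=5, y=6), (x=7, y=6)
  Distance 5: (x=4, y=0), (x=8, y=0), (x=3, y=1), (x=9, y=1), (x=2, y=2), (x=10, y=2), (x=1, y=3), (x=2, y=4), (x=10, y=4), (x=3, y=5), (x=9, y=5), (x=4, y=6), (x=8, y=6)
  Distance 6: (x=3, y=0), (x=9, y=0), (x=2, y=1), (x=10, y=1), (x=1, y=2), (x=0, y=3), (x=1, y=4), (x=2, y=5), (x=10, y=5), (x=9, y=6)
  Distance 7: (x=2, y=0), (x=10, y=0), (x=1, y=1), (x=0, y=2), (x=0, y=4), (x=1, y=5), (x=2, y=6), (x=10, y=6)
  Distance 8: (x=1, y=0), (x=0, y=1), (x=0, y=5), (x=1, y=6)
  Distance 9: (x=0, y=0), (x=0, y=6)
Total reachable: 75 (grid has 75 open cells total)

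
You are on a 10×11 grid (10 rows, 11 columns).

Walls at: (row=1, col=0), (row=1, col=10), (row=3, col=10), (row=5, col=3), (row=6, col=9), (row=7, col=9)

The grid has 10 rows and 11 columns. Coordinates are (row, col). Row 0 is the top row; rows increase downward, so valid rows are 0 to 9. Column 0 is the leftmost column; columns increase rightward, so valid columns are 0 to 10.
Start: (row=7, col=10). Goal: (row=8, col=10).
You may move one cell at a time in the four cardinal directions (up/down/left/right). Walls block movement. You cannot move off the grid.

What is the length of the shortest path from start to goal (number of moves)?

Answer: Shortest path length: 1

Derivation:
BFS from (row=7, col=10) until reaching (row=8, col=10):
  Distance 0: (row=7, col=10)
  Distance 1: (row=6, col=10), (row=8, col=10)  <- goal reached here
One shortest path (1 moves): (row=7, col=10) -> (row=8, col=10)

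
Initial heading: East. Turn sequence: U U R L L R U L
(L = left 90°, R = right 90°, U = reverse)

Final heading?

Start: East
  U (U-turn (180°)) -> West
  U (U-turn (180°)) -> East
  R (right (90° clockwise)) -> South
  L (left (90° counter-clockwise)) -> East
  L (left (90° counter-clockwise)) -> North
  R (right (90° clockwise)) -> East
  U (U-turn (180°)) -> West
  L (left (90° counter-clockwise)) -> South
Final: South

Answer: Final heading: South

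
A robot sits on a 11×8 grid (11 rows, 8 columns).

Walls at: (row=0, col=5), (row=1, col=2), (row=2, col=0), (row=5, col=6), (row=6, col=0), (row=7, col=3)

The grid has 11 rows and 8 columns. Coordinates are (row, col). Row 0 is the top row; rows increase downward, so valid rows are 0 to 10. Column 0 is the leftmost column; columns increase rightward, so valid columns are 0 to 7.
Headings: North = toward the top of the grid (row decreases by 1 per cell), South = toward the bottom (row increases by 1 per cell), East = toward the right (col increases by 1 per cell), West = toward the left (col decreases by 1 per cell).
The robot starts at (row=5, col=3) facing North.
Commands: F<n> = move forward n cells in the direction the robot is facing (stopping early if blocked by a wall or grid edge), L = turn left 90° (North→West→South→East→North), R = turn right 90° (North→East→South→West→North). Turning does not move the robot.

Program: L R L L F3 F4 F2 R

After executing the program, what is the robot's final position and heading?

Answer: Final position: (row=6, col=3), facing West

Derivation:
Start: (row=5, col=3), facing North
  L: turn left, now facing West
  R: turn right, now facing North
  L: turn left, now facing West
  L: turn left, now facing South
  F3: move forward 1/3 (blocked), now at (row=6, col=3)
  F4: move forward 0/4 (blocked), now at (row=6, col=3)
  F2: move forward 0/2 (blocked), now at (row=6, col=3)
  R: turn right, now facing West
Final: (row=6, col=3), facing West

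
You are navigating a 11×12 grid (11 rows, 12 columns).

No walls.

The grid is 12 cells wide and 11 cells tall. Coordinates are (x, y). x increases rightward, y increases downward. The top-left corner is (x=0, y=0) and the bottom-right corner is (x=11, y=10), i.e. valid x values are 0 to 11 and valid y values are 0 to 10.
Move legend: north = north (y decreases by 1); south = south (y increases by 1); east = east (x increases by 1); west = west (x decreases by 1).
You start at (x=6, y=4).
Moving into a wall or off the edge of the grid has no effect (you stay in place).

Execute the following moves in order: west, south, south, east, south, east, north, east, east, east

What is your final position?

Answer: Final position: (x=10, y=6)

Derivation:
Start: (x=6, y=4)
  west (west): (x=6, y=4) -> (x=5, y=4)
  south (south): (x=5, y=4) -> (x=5, y=5)
  south (south): (x=5, y=5) -> (x=5, y=6)
  east (east): (x=5, y=6) -> (x=6, y=6)
  south (south): (x=6, y=6) -> (x=6, y=7)
  east (east): (x=6, y=7) -> (x=7, y=7)
  north (north): (x=7, y=7) -> (x=7, y=6)
  east (east): (x=7, y=6) -> (x=8, y=6)
  east (east): (x=8, y=6) -> (x=9, y=6)
  east (east): (x=9, y=6) -> (x=10, y=6)
Final: (x=10, y=6)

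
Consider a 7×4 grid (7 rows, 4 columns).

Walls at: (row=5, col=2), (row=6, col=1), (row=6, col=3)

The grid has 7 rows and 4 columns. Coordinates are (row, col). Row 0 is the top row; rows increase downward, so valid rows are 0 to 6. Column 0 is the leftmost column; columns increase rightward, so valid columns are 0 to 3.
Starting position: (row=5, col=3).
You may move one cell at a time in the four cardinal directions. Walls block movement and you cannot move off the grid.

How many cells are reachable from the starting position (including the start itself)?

BFS flood-fill from (row=5, col=3):
  Distance 0: (row=5, col=3)
  Distance 1: (row=4, col=3)
  Distance 2: (row=3, col=3), (row=4, col=2)
  Distance 3: (row=2, col=3), (row=3, col=2), (row=4, col=1)
  Distance 4: (row=1, col=3), (row=2, col=2), (row=3, col=1), (row=4, col=0), (row=5, col=1)
  Distance 5: (row=0, col=3), (row=1, col=2), (row=2, col=1), (row=3, col=0), (row=5, col=0)
  Distance 6: (row=0, col=2), (row=1, col=1), (row=2, col=0), (row=6, col=0)
  Distance 7: (row=0, col=1), (row=1, col=0)
  Distance 8: (row=0, col=0)
Total reachable: 24 (grid has 25 open cells total)

Answer: Reachable cells: 24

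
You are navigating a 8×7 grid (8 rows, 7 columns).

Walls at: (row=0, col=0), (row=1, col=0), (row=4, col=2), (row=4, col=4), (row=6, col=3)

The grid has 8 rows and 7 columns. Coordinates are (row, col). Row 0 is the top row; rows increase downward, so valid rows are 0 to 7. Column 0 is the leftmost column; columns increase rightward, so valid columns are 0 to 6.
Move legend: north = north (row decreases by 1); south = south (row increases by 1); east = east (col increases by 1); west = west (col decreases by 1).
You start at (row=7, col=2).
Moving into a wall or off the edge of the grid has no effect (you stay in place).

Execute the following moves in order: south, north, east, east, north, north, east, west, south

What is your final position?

Answer: Final position: (row=6, col=2)

Derivation:
Start: (row=7, col=2)
  south (south): blocked, stay at (row=7, col=2)
  north (north): (row=7, col=2) -> (row=6, col=2)
  east (east): blocked, stay at (row=6, col=2)
  east (east): blocked, stay at (row=6, col=2)
  north (north): (row=6, col=2) -> (row=5, col=2)
  north (north): blocked, stay at (row=5, col=2)
  east (east): (row=5, col=2) -> (row=5, col=3)
  west (west): (row=5, col=3) -> (row=5, col=2)
  south (south): (row=5, col=2) -> (row=6, col=2)
Final: (row=6, col=2)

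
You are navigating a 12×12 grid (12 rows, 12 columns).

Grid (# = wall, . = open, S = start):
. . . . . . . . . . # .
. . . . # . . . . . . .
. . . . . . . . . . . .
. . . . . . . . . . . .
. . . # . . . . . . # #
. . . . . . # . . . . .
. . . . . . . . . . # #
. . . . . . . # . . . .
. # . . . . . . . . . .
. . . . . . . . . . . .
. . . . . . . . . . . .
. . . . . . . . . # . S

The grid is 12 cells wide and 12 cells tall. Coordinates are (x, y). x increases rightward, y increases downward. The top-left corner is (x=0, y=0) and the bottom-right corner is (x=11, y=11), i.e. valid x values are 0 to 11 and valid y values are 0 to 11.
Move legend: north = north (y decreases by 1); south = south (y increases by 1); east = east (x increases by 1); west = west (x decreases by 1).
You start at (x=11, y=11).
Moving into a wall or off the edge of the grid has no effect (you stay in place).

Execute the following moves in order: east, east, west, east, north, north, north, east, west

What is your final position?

Answer: Final position: (x=10, y=8)

Derivation:
Start: (x=11, y=11)
  east (east): blocked, stay at (x=11, y=11)
  east (east): blocked, stay at (x=11, y=11)
  west (west): (x=11, y=11) -> (x=10, y=11)
  east (east): (x=10, y=11) -> (x=11, y=11)
  north (north): (x=11, y=11) -> (x=11, y=10)
  north (north): (x=11, y=10) -> (x=11, y=9)
  north (north): (x=11, y=9) -> (x=11, y=8)
  east (east): blocked, stay at (x=11, y=8)
  west (west): (x=11, y=8) -> (x=10, y=8)
Final: (x=10, y=8)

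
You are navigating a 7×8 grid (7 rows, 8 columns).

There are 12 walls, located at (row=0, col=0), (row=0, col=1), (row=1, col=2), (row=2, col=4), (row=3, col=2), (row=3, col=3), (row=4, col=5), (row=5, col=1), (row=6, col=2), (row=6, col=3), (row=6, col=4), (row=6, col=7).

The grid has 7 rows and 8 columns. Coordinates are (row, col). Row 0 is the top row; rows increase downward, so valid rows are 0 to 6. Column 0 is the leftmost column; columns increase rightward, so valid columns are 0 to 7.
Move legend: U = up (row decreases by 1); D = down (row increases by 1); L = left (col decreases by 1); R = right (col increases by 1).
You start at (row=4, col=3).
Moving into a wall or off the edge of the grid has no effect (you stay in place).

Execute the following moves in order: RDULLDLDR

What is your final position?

Answer: Final position: (row=5, col=3)

Derivation:
Start: (row=4, col=3)
  R (right): (row=4, col=3) -> (row=4, col=4)
  D (down): (row=4, col=4) -> (row=5, col=4)
  U (up): (row=5, col=4) -> (row=4, col=4)
  L (left): (row=4, col=4) -> (row=4, col=3)
  L (left): (row=4, col=3) -> (row=4, col=2)
  D (down): (row=4, col=2) -> (row=5, col=2)
  L (left): blocked, stay at (row=5, col=2)
  D (down): blocked, stay at (row=5, col=2)
  R (right): (row=5, col=2) -> (row=5, col=3)
Final: (row=5, col=3)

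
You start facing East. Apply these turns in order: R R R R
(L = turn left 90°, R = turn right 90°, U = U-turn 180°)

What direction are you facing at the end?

Start: East
  R (right (90° clockwise)) -> South
  R (right (90° clockwise)) -> West
  R (right (90° clockwise)) -> North
  R (right (90° clockwise)) -> East
Final: East

Answer: Final heading: East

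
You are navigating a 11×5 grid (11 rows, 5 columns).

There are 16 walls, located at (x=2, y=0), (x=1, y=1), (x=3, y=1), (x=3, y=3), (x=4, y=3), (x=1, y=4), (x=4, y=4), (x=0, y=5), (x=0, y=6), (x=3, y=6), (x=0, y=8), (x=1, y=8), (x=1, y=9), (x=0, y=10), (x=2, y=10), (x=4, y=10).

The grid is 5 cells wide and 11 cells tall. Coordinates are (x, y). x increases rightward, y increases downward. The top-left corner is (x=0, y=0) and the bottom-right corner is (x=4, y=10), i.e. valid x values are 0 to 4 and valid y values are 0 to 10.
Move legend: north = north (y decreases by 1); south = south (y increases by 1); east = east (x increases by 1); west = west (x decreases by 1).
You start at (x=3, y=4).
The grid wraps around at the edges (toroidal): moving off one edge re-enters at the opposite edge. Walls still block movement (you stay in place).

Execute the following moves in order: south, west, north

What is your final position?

Start: (x=3, y=4)
  south (south): (x=3, y=4) -> (x=3, y=5)
  west (west): (x=3, y=5) -> (x=2, y=5)
  north (north): (x=2, y=5) -> (x=2, y=4)
Final: (x=2, y=4)

Answer: Final position: (x=2, y=4)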